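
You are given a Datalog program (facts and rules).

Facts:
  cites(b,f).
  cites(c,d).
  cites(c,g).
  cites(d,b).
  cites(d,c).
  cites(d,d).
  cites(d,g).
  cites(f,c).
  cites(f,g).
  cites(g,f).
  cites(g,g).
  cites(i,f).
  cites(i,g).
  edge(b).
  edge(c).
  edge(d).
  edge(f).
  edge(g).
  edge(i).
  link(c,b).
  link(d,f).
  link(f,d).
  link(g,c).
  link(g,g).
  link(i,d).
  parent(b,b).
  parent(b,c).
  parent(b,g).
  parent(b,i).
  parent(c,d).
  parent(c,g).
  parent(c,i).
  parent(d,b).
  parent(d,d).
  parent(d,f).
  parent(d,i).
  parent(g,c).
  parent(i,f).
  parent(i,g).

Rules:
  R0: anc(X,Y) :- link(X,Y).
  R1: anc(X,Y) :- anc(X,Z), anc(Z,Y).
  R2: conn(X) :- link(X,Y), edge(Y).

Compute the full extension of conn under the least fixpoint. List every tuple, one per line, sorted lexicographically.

conn(c)
conn(d)
conn(f)
conn(g)
conn(i)

round 1: derive conn(c) via R2 from link(c,b), edge(b)
round 1: derive conn(d) via R2 from link(d,f), edge(f)
round 1: derive conn(f) via R2 from link(f,d), edge(d)
round 1: derive conn(g) via R2 from link(g,c), edge(c)
round 1: derive conn(i) via R2 from link(i,d), edge(d)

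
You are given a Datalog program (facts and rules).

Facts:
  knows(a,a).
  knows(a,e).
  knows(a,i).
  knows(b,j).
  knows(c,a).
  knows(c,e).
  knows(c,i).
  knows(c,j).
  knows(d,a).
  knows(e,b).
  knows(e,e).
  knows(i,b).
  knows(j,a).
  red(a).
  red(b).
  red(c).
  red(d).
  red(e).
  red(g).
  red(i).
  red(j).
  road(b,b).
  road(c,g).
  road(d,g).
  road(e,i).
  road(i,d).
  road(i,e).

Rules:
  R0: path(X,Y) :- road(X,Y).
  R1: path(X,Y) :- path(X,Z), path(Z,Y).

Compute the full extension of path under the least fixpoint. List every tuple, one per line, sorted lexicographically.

round 1: derive path(b,b) via R0 from road(b,b)
round 1: derive path(c,g) via R0 from road(c,g)
round 1: derive path(d,g) via R0 from road(d,g)
round 1: derive path(e,i) via R0 from road(e,i)
round 1: derive path(i,d) via R0 from road(i,d)
round 1: derive path(i,e) via R0 from road(i,e)
round 2: derive path(e,d) via R1 from path(e,i), path(i,d)
round 2: derive path(e,e) via R1 from path(e,i), path(i,e)
round 2: derive path(i,g) via R1 from path(i,d), path(d,g)
round 2: derive path(i,i) via R1 from path(i,e), path(e,i)
round 3: derive path(e,g) via R1 from path(e,d), path(d,g)

path(b,b)
path(c,g)
path(d,g)
path(e,d)
path(e,e)
path(e,g)
path(e,i)
path(i,d)
path(i,e)
path(i,g)
path(i,i)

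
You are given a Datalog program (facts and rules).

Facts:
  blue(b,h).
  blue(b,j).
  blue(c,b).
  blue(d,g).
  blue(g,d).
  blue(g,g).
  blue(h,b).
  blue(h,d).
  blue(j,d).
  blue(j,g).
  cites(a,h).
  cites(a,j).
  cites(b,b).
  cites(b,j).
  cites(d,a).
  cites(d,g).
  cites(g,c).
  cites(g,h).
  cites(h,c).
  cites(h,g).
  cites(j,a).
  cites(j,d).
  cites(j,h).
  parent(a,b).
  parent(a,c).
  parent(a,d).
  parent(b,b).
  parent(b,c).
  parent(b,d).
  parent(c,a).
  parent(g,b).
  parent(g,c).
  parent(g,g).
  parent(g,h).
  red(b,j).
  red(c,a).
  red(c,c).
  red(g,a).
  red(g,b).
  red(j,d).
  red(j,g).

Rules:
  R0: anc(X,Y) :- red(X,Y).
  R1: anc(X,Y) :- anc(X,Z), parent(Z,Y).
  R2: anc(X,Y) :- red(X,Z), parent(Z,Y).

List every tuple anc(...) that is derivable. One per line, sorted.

round 1: derive anc(b,j) via R0 from red(b,j)
round 1: derive anc(c,a) via R0 from red(c,a)
round 1: derive anc(c,c) via R0 from red(c,c)
round 1: derive anc(g,a) via R0 from red(g,a)
round 1: derive anc(g,b) via R0 from red(g,b)
round 1: derive anc(j,d) via R0 from red(j,d)
round 1: derive anc(j,g) via R0 from red(j,g)
round 1: derive anc(c,b) via R2 from red(c,a), parent(a,b)
round 1: derive anc(c,d) via R2 from red(c,a), parent(a,d)
round 1: derive anc(g,c) via R2 from red(g,a), parent(a,c)
round 1: derive anc(g,d) via R2 from red(g,a), parent(a,d)
round 1: derive anc(j,b) via R2 from red(j,g), parent(g,b)
round 1: derive anc(j,c) via R2 from red(j,g), parent(g,c)
round 1: derive anc(j,h) via R2 from red(j,g), parent(g,h)
round 2: derive anc(j,a) via R1 from anc(j,c), parent(c,a)

anc(b,j)
anc(c,a)
anc(c,b)
anc(c,c)
anc(c,d)
anc(g,a)
anc(g,b)
anc(g,c)
anc(g,d)
anc(j,a)
anc(j,b)
anc(j,c)
anc(j,d)
anc(j,g)
anc(j,h)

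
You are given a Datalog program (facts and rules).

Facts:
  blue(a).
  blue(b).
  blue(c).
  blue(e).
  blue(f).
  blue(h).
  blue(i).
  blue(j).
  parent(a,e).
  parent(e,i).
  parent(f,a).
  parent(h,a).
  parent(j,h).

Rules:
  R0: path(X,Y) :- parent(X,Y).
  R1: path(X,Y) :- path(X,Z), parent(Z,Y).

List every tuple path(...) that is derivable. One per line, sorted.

path(a,e)
path(a,i)
path(e,i)
path(f,a)
path(f,e)
path(f,i)
path(h,a)
path(h,e)
path(h,i)
path(j,a)
path(j,e)
path(j,h)
path(j,i)

round 1: derive path(a,e) via R0 from parent(a,e)
round 1: derive path(e,i) via R0 from parent(e,i)
round 1: derive path(f,a) via R0 from parent(f,a)
round 1: derive path(h,a) via R0 from parent(h,a)
round 1: derive path(j,h) via R0 from parent(j,h)
round 2: derive path(a,i) via R1 from path(a,e), parent(e,i)
round 2: derive path(f,e) via R1 from path(f,a), parent(a,e)
round 2: derive path(h,e) via R1 from path(h,a), parent(a,e)
round 2: derive path(j,a) via R1 from path(j,h), parent(h,a)
round 3: derive path(f,i) via R1 from path(f,e), parent(e,i)
round 3: derive path(h,i) via R1 from path(h,e), parent(e,i)
round 3: derive path(j,e) via R1 from path(j,a), parent(a,e)
round 4: derive path(j,i) via R1 from path(j,e), parent(e,i)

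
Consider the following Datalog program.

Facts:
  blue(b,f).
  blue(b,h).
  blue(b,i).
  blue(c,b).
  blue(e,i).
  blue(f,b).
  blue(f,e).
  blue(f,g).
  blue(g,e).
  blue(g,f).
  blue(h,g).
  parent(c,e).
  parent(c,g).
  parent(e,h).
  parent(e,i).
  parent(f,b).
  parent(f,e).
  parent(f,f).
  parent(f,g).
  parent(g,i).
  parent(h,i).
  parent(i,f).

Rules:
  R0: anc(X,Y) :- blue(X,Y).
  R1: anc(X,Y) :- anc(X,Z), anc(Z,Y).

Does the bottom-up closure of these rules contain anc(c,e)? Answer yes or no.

yes

round 1: derive anc(b,f) via R0 from blue(b,f)
round 1: derive anc(b,h) via R0 from blue(b,h)
round 1: derive anc(b,i) via R0 from blue(b,i)
round 1: derive anc(c,b) via R0 from blue(c,b)
round 1: derive anc(e,i) via R0 from blue(e,i)
round 1: derive anc(f,b) via R0 from blue(f,b)
round 1: derive anc(f,e) via R0 from blue(f,e)
round 1: derive anc(f,g) via R0 from blue(f,g)
round 1: derive anc(g,e) via R0 from blue(g,e)
round 1: derive anc(g,f) via R0 from blue(g,f)
round 1: derive anc(h,g) via R0 from blue(h,g)
round 2: derive anc(b,b) via R1 from anc(b,f), anc(f,b)
round 2: derive anc(b,e) via R1 from anc(b,f), anc(f,e)
round 2: derive anc(b,g) via R1 from anc(b,f), anc(f,g)
round 2: derive anc(c,f) via R1 from anc(c,b), anc(b,f)
round 2: derive anc(c,h) via R1 from anc(c,b), anc(b,h)
round 2: derive anc(c,i) via R1 from anc(c,b), anc(b,i)
round 2: derive anc(f,f) via R1 from anc(f,b), anc(b,f)
round 2: derive anc(f,h) via R1 from anc(f,b), anc(b,h)
round 2: derive anc(f,i) via R1 from anc(f,b), anc(b,i)
round 2: derive anc(g,b) via R1 from anc(g,f), anc(f,b)
round 2: derive anc(g,g) via R1 from anc(g,f), anc(f,g)
round 2: derive anc(g,i) via R1 from anc(g,e), anc(e,i)
round 2: derive anc(h,e) via R1 from anc(h,g), anc(g,e)
round 2: derive anc(h,f) via R1 from anc(h,g), anc(g,f)
round 3: derive anc(c,e) via R1 from anc(c,b), anc(b,e)
round 3: derive anc(c,g) via R1 from anc(c,b), anc(b,g)
round 3: derive anc(g,h) via R1 from anc(g,b), anc(b,h)
round 3: derive anc(h,b) via R1 from anc(h,f), anc(f,b)
round 3: derive anc(h,h) via R1 from anc(h,f), anc(f,h)
round 3: derive anc(h,i) via R1 from anc(h,e), anc(e,i)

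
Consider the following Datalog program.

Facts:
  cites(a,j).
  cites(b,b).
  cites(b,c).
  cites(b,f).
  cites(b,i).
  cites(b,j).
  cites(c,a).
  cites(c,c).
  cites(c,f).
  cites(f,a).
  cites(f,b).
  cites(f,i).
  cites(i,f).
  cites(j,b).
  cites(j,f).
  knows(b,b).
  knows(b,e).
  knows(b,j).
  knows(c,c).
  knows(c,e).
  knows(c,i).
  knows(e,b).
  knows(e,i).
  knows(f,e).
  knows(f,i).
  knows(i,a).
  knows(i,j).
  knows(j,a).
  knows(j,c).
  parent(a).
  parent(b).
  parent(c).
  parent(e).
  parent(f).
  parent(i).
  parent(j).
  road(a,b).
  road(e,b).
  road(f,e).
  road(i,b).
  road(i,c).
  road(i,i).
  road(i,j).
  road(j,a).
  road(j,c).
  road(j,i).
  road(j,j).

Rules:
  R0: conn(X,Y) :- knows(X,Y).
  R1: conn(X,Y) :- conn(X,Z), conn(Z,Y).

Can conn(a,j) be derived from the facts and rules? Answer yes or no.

no

round 1: derive conn(b,b) via R0 from knows(b,b)
round 1: derive conn(b,e) via R0 from knows(b,e)
round 1: derive conn(b,j) via R0 from knows(b,j)
round 1: derive conn(c,c) via R0 from knows(c,c)
round 1: derive conn(c,e) via R0 from knows(c,e)
round 1: derive conn(c,i) via R0 from knows(c,i)
round 1: derive conn(e,b) via R0 from knows(e,b)
round 1: derive conn(e,i) via R0 from knows(e,i)
round 1: derive conn(f,e) via R0 from knows(f,e)
round 1: derive conn(f,i) via R0 from knows(f,i)
round 1: derive conn(i,a) via R0 from knows(i,a)
round 1: derive conn(i,j) via R0 from knows(i,j)
round 1: derive conn(j,a) via R0 from knows(j,a)
round 1: derive conn(j,c) via R0 from knows(j,c)
round 2: derive conn(b,a) via R1 from conn(b,j), conn(j,a)
round 2: derive conn(b,c) via R1 from conn(b,j), conn(j,c)
round 2: derive conn(b,i) via R1 from conn(b,e), conn(e,i)
round 2: derive conn(c,a) via R1 from conn(c,i), conn(i,a)
round 2: derive conn(c,b) via R1 from conn(c,e), conn(e,b)
round 2: derive conn(c,j) via R1 from conn(c,i), conn(i,j)
round 2: derive conn(e,a) via R1 from conn(e,i), conn(i,a)
round 2: derive conn(e,e) via R1 from conn(e,b), conn(b,e)
round 2: derive conn(e,j) via R1 from conn(e,b), conn(b,j)
round 2: derive conn(f,a) via R1 from conn(f,i), conn(i,a)
round 2: derive conn(f,b) via R1 from conn(f,e), conn(e,b)
round 2: derive conn(f,j) via R1 from conn(f,i), conn(i,j)
round 2: derive conn(i,c) via R1 from conn(i,j), conn(j,c)
round 2: derive conn(j,e) via R1 from conn(j,c), conn(c,e)
round 2: derive conn(j,i) via R1 from conn(j,c), conn(c,i)
round 3: derive conn(e,c) via R1 from conn(e,b), conn(b,c)
round 3: derive conn(f,c) via R1 from conn(f,b), conn(b,c)
round 3: derive conn(i,b) via R1 from conn(i,c), conn(c,b)
round 3: derive conn(i,e) via R1 from conn(i,c), conn(c,e)
round 3: derive conn(i,i) via R1 from conn(i,c), conn(c,i)
round 3: derive conn(j,b) via R1 from conn(j,c), conn(c,b)
round 3: derive conn(j,j) via R1 from conn(j,c), conn(c,j)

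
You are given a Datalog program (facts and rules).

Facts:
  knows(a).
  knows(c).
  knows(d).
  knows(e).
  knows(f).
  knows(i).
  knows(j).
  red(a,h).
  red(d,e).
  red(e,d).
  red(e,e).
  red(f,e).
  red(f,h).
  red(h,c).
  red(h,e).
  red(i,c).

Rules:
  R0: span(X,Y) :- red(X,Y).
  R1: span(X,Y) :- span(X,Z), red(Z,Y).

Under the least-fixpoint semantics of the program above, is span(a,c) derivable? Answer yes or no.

round 1: derive span(a,h) via R0 from red(a,h)
round 1: derive span(d,e) via R0 from red(d,e)
round 1: derive span(e,d) via R0 from red(e,d)
round 1: derive span(e,e) via R0 from red(e,e)
round 1: derive span(f,e) via R0 from red(f,e)
round 1: derive span(f,h) via R0 from red(f,h)
round 1: derive span(h,c) via R0 from red(h,c)
round 1: derive span(h,e) via R0 from red(h,e)
round 1: derive span(i,c) via R0 from red(i,c)
round 2: derive span(a,c) via R1 from span(a,h), red(h,c)
round 2: derive span(a,e) via R1 from span(a,h), red(h,e)
round 2: derive span(d,d) via R1 from span(d,e), red(e,d)
round 2: derive span(f,c) via R1 from span(f,h), red(h,c)
round 2: derive span(f,d) via R1 from span(f,e), red(e,d)
round 2: derive span(h,d) via R1 from span(h,e), red(e,d)
round 3: derive span(a,d) via R1 from span(a,e), red(e,d)

yes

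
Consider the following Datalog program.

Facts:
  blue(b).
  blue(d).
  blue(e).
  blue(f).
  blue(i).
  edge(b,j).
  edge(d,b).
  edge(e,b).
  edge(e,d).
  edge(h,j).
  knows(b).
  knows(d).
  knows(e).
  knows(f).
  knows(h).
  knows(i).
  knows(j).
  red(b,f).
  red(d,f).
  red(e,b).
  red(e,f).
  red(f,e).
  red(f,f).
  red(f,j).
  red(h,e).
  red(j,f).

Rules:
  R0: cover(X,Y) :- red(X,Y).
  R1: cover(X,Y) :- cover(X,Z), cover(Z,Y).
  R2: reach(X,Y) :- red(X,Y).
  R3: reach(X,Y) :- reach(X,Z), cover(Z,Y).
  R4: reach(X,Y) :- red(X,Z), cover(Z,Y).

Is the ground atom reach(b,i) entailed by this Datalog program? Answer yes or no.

no

round 1: derive cover(b,f) via R0 from red(b,f)
round 1: derive cover(d,f) via R0 from red(d,f)
round 1: derive cover(e,b) via R0 from red(e,b)
round 1: derive cover(e,f) via R0 from red(e,f)
round 1: derive cover(f,e) via R0 from red(f,e)
round 1: derive cover(f,f) via R0 from red(f,f)
round 1: derive cover(f,j) via R0 from red(f,j)
round 1: derive cover(h,e) via R0 from red(h,e)
round 1: derive cover(j,f) via R0 from red(j,f)
round 1: derive reach(b,f) via R2 from red(b,f)
round 1: derive reach(d,f) via R2 from red(d,f)
round 1: derive reach(e,b) via R2 from red(e,b)
round 1: derive reach(e,f) via R2 from red(e,f)
round 1: derive reach(f,e) via R2 from red(f,e)
round 1: derive reach(f,f) via R2 from red(f,f)
round 1: derive reach(f,j) via R2 from red(f,j)
round 1: derive reach(h,e) via R2 from red(h,e)
round 1: derive reach(j,f) via R2 from red(j,f)
round 2: derive cover(b,e) via R1 from cover(b,f), cover(f,e)
round 2: derive cover(b,j) via R1 from cover(b,f), cover(f,j)
round 2: derive cover(d,e) via R1 from cover(d,f), cover(f,e)
round 2: derive cover(d,j) via R1 from cover(d,f), cover(f,j)
round 2: derive cover(e,e) via R1 from cover(e,f), cover(f,e)
round 2: derive cover(e,j) via R1 from cover(e,f), cover(f,j)
round 2: derive cover(f,b) via R1 from cover(f,e), cover(e,b)
round 2: derive cover(h,b) via R1 from cover(h,e), cover(e,b)
round 2: derive cover(h,f) via R1 from cover(h,e), cover(e,f)
round 2: derive cover(j,e) via R1 from cover(j,f), cover(f,e)
round 2: derive cover(j,j) via R1 from cover(j,f), cover(f,j)
round 2: derive reach(b,e) via R3 from reach(b,f), cover(f,e)
round 2: derive reach(b,j) via R3 from reach(b,f), cover(f,j)
round 2: derive reach(d,e) via R3 from reach(d,f), cover(f,e)
round 2: derive reach(d,j) via R3 from reach(d,f), cover(f,j)
round 2: derive reach(e,e) via R3 from reach(e,f), cover(f,e)
round 2: derive reach(e,j) via R3 from reach(e,f), cover(f,j)
round 2: derive reach(f,b) via R3 from reach(f,e), cover(e,b)
round 2: derive reach(h,b) via R3 from reach(h,e), cover(e,b)
round 2: derive reach(h,f) via R3 from reach(h,e), cover(e,f)
round 2: derive reach(j,e) via R3 from reach(j,f), cover(f,e)
round 2: derive reach(j,j) via R3 from reach(j,f), cover(f,j)
round 3: derive cover(b,b) via R1 from cover(b,e), cover(e,b)
round 3: derive cover(d,b) via R1 from cover(d,e), cover(e,b)
round 3: derive cover(h,j) via R1 from cover(h,b), cover(b,j)
round 3: derive cover(j,b) via R1 from cover(j,e), cover(e,b)
round 3: derive reach(b,b) via R3 from reach(b,e), cover(e,b)
round 3: derive reach(d,b) via R3 from reach(d,e), cover(e,b)
round 3: derive reach(h,j) via R3 from reach(h,b), cover(b,j)
round 3: derive reach(j,b) via R3 from reach(j,e), cover(e,b)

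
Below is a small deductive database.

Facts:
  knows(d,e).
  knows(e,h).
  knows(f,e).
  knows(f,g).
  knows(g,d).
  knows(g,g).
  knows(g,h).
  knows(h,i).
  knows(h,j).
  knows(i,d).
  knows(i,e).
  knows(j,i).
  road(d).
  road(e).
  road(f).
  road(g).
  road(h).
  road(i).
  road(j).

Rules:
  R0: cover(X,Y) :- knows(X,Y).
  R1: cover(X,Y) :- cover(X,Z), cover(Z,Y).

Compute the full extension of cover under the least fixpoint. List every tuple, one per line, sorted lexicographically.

round 1: derive cover(d,e) via R0 from knows(d,e)
round 1: derive cover(e,h) via R0 from knows(e,h)
round 1: derive cover(f,e) via R0 from knows(f,e)
round 1: derive cover(f,g) via R0 from knows(f,g)
round 1: derive cover(g,d) via R0 from knows(g,d)
round 1: derive cover(g,g) via R0 from knows(g,g)
round 1: derive cover(g,h) via R0 from knows(g,h)
round 1: derive cover(h,i) via R0 from knows(h,i)
round 1: derive cover(h,j) via R0 from knows(h,j)
round 1: derive cover(i,d) via R0 from knows(i,d)
round 1: derive cover(i,e) via R0 from knows(i,e)
round 1: derive cover(j,i) via R0 from knows(j,i)
round 2: derive cover(d,h) via R1 from cover(d,e), cover(e,h)
round 2: derive cover(e,i) via R1 from cover(e,h), cover(h,i)
round 2: derive cover(e,j) via R1 from cover(e,h), cover(h,j)
round 2: derive cover(f,d) via R1 from cover(f,g), cover(g,d)
round 2: derive cover(f,h) via R1 from cover(f,e), cover(e,h)
round 2: derive cover(g,e) via R1 from cover(g,d), cover(d,e)
round 2: derive cover(g,i) via R1 from cover(g,h), cover(h,i)
round 2: derive cover(g,j) via R1 from cover(g,h), cover(h,j)
round 2: derive cover(h,d) via R1 from cover(h,i), cover(i,d)
round 2: derive cover(h,e) via R1 from cover(h,i), cover(i,e)
round 2: derive cover(i,h) via R1 from cover(i,e), cover(e,h)
round 2: derive cover(j,d) via R1 from cover(j,i), cover(i,d)
round 2: derive cover(j,e) via R1 from cover(j,i), cover(i,e)
round 3: derive cover(d,d) via R1 from cover(d,h), cover(h,d)
round 3: derive cover(d,i) via R1 from cover(d,e), cover(e,i)
round 3: derive cover(d,j) via R1 from cover(d,e), cover(e,j)
round 3: derive cover(e,d) via R1 from cover(e,h), cover(h,d)
round 3: derive cover(e,e) via R1 from cover(e,h), cover(h,e)
round 3: derive cover(f,i) via R1 from cover(f,e), cover(e,i)
round 3: derive cover(f,j) via R1 from cover(f,e), cover(e,j)
round 3: derive cover(h,h) via R1 from cover(h,d), cover(d,h)
round 3: derive cover(i,i) via R1 from cover(i,e), cover(e,i)
round 3: derive cover(i,j) via R1 from cover(i,e), cover(e,j)
round 3: derive cover(j,h) via R1 from cover(j,d), cover(d,h)
round 3: derive cover(j,j) via R1 from cover(j,e), cover(e,j)

cover(d,d)
cover(d,e)
cover(d,h)
cover(d,i)
cover(d,j)
cover(e,d)
cover(e,e)
cover(e,h)
cover(e,i)
cover(e,j)
cover(f,d)
cover(f,e)
cover(f,g)
cover(f,h)
cover(f,i)
cover(f,j)
cover(g,d)
cover(g,e)
cover(g,g)
cover(g,h)
cover(g,i)
cover(g,j)
cover(h,d)
cover(h,e)
cover(h,h)
cover(h,i)
cover(h,j)
cover(i,d)
cover(i,e)
cover(i,h)
cover(i,i)
cover(i,j)
cover(j,d)
cover(j,e)
cover(j,h)
cover(j,i)
cover(j,j)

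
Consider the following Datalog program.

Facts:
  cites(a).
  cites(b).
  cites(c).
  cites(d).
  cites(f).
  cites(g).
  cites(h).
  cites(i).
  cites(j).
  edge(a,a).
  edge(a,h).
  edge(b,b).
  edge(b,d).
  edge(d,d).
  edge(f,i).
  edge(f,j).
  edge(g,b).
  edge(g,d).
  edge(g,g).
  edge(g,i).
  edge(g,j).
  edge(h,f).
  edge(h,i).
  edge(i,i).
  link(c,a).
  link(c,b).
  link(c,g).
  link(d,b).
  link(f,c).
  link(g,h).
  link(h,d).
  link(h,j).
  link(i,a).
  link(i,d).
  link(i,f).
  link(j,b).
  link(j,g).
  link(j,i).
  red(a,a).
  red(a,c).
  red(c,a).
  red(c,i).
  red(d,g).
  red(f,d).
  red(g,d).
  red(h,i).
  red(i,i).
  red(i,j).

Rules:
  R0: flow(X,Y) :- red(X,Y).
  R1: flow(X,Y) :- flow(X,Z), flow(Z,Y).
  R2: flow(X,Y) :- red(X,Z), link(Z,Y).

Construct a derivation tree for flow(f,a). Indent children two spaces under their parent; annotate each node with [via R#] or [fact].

flow(f,a)  [via R1]
  flow(f,d)  [via R0]
    red(f,d)  [fact]
  flow(d,a)  [via R1]
    flow(d,h)  [via R2]
      red(d,g)  [fact]
      link(g,h)  [fact]
    flow(h,a)  [via R2]
      red(h,i)  [fact]
      link(i,a)  [fact]

round 1: derive flow(a,a) via R0 from red(a,a)
round 1: derive flow(a,c) via R0 from red(a,c)
round 1: derive flow(c,a) via R0 from red(c,a)
round 1: derive flow(c,i) via R0 from red(c,i)
round 1: derive flow(d,g) via R0 from red(d,g)
round 1: derive flow(f,d) via R0 from red(f,d)
round 1: derive flow(g,d) via R0 from red(g,d)
round 1: derive flow(h,i) via R0 from red(h,i)
round 1: derive flow(i,i) via R0 from red(i,i)
round 1: derive flow(i,j) via R0 from red(i,j)
round 1: derive flow(a,b) via R2 from red(a,c), link(c,b)
round 1: derive flow(a,g) via R2 from red(a,c), link(c,g)
round 1: derive flow(c,d) via R2 from red(c,i), link(i,d)
round 1: derive flow(c,f) via R2 from red(c,i), link(i,f)
round 1: derive flow(d,h) via R2 from red(d,g), link(g,h)
round 1: derive flow(f,b) via R2 from red(f,d), link(d,b)
round 1: derive flow(g,b) via R2 from red(g,d), link(d,b)
round 1: derive flow(h,a) via R2 from red(h,i), link(i,a)
round 1: derive flow(h,d) via R2 from red(h,i), link(i,d)
round 1: derive flow(h,f) via R2 from red(h,i), link(i,f)
round 1: derive flow(i,a) via R2 from red(i,i), link(i,a)
round 1: derive flow(i,b) via R2 from red(i,j), link(j,b)
round 1: derive flow(i,d) via R2 from red(i,i), link(i,d)
round 1: derive flow(i,f) via R2 from red(i,i), link(i,f)
round 1: derive flow(i,g) via R2 from red(i,j), link(j,g)
round 2: derive flow(a,d) via R1 from flow(a,c), flow(c,d)
round 2: derive flow(a,f) via R1 from flow(a,c), flow(c,f)
round 2: derive flow(a,i) via R1 from flow(a,c), flow(c,i)
round 2: derive flow(c,b) via R1 from flow(c,a), flow(a,b)
round 2: derive flow(c,c) via R1 from flow(c,a), flow(a,c)
round 2: derive flow(c,g) via R1 from flow(c,a), flow(a,g)
round 2: derive flow(c,h) via R1 from flow(c,d), flow(d,h)
round 2: derive flow(c,j) via R1 from flow(c,i), flow(i,j)
round 2: derive flow(d,a) via R1 from flow(d,h), flow(h,a)
round 2: derive flow(d,b) via R1 from flow(d,g), flow(g,b)
round 2: derive flow(d,d) via R1 from flow(d,g), flow(g,d)
round 2: derive flow(d,f) via R1 from flow(d,h), flow(h,f)
round 2: derive flow(d,i) via R1 from flow(d,h), flow(h,i)
round 2: derive flow(f,g) via R1 from flow(f,d), flow(d,g)
round 2: derive flow(f,h) via R1 from flow(f,d), flow(d,h)
round 2: derive flow(g,g) via R1 from flow(g,d), flow(d,g)
round 2: derive flow(g,h) via R1 from flow(g,d), flow(d,h)
round 2: derive flow(h,b) via R1 from flow(h,a), flow(a,b)
round 2: derive flow(h,c) via R1 from flow(h,a), flow(a,c)
round 2: derive flow(h,g) via R1 from flow(h,a), flow(a,g)
round 2: derive flow(h,h) via R1 from flow(h,d), flow(d,h)
round 2: derive flow(h,j) via R1 from flow(h,i), flow(i,j)
round 2: derive flow(i,c) via R1 from flow(i,a), flow(a,c)
round 2: derive flow(i,h) via R1 from flow(i,d), flow(d,h)
round 3: derive flow(a,h) via R1 from flow(a,c), flow(c,h)
round 3: derive flow(a,j) via R1 from flow(a,c), flow(c,j)
round 3: derive flow(d,c) via R1 from flow(d,a), flow(a,c)
round 3: derive flow(d,j) via R1 from flow(d,h), flow(h,j)
round 3: derive flow(f,a) via R1 from flow(f,d), flow(d,a)
round 3: derive flow(f,c) via R1 from flow(f,h), flow(h,c)
round 3: derive flow(f,f) via R1 from flow(f,d), flow(d,f)
round 3: derive flow(f,i) via R1 from flow(f,d), flow(d,i)
round 3: derive flow(f,j) via R1 from flow(f,h), flow(h,j)
round 3: derive flow(g,a) via R1 from flow(g,d), flow(d,a)
round 3: derive flow(g,c) via R1 from flow(g,h), flow(h,c)
round 3: derive flow(g,f) via R1 from flow(g,d), flow(d,f)
round 3: derive flow(g,i) via R1 from flow(g,d), flow(d,i)
round 3: derive flow(g,j) via R1 from flow(g,h), flow(h,j)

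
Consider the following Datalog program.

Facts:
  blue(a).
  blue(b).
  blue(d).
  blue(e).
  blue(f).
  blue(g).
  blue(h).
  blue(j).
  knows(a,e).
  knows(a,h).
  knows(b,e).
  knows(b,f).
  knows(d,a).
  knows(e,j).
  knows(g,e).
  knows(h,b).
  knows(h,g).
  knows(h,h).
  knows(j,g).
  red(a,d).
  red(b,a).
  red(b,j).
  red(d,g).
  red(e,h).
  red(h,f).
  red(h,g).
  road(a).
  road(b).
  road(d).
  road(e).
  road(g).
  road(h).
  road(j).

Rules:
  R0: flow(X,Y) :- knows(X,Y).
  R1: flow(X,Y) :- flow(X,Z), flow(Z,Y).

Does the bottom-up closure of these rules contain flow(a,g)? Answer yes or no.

yes

round 1: derive flow(a,e) via R0 from knows(a,e)
round 1: derive flow(a,h) via R0 from knows(a,h)
round 1: derive flow(b,e) via R0 from knows(b,e)
round 1: derive flow(b,f) via R0 from knows(b,f)
round 1: derive flow(d,a) via R0 from knows(d,a)
round 1: derive flow(e,j) via R0 from knows(e,j)
round 1: derive flow(g,e) via R0 from knows(g,e)
round 1: derive flow(h,b) via R0 from knows(h,b)
round 1: derive flow(h,g) via R0 from knows(h,g)
round 1: derive flow(h,h) via R0 from knows(h,h)
round 1: derive flow(j,g) via R0 from knows(j,g)
round 2: derive flow(a,b) via R1 from flow(a,h), flow(h,b)
round 2: derive flow(a,g) via R1 from flow(a,h), flow(h,g)
round 2: derive flow(a,j) via R1 from flow(a,e), flow(e,j)
round 2: derive flow(b,j) via R1 from flow(b,e), flow(e,j)
round 2: derive flow(d,e) via R1 from flow(d,a), flow(a,e)
round 2: derive flow(d,h) via R1 from flow(d,a), flow(a,h)
round 2: derive flow(e,g) via R1 from flow(e,j), flow(j,g)
round 2: derive flow(g,j) via R1 from flow(g,e), flow(e,j)
round 2: derive flow(h,e) via R1 from flow(h,b), flow(b,e)
round 2: derive flow(h,f) via R1 from flow(h,b), flow(b,f)
round 2: derive flow(j,e) via R1 from flow(j,g), flow(g,e)
round 3: derive flow(a,f) via R1 from flow(a,b), flow(b,f)
round 3: derive flow(b,g) via R1 from flow(b,e), flow(e,g)
round 3: derive flow(d,b) via R1 from flow(d,a), flow(a,b)
round 3: derive flow(d,f) via R1 from flow(d,h), flow(h,f)
round 3: derive flow(d,g) via R1 from flow(d,a), flow(a,g)
round 3: derive flow(d,j) via R1 from flow(d,a), flow(a,j)
round 3: derive flow(e,e) via R1 from flow(e,g), flow(g,e)
round 3: derive flow(g,g) via R1 from flow(g,e), flow(e,g)
round 3: derive flow(h,j) via R1 from flow(h,b), flow(b,j)
round 3: derive flow(j,j) via R1 from flow(j,e), flow(e,j)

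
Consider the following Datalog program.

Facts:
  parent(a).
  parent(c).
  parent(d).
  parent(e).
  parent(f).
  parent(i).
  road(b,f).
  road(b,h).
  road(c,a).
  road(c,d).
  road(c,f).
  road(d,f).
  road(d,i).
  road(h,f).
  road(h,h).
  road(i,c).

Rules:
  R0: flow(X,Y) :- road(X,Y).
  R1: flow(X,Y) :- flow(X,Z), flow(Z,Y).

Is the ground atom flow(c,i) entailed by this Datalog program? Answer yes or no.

round 1: derive flow(b,f) via R0 from road(b,f)
round 1: derive flow(b,h) via R0 from road(b,h)
round 1: derive flow(c,a) via R0 from road(c,a)
round 1: derive flow(c,d) via R0 from road(c,d)
round 1: derive flow(c,f) via R0 from road(c,f)
round 1: derive flow(d,f) via R0 from road(d,f)
round 1: derive flow(d,i) via R0 from road(d,i)
round 1: derive flow(h,f) via R0 from road(h,f)
round 1: derive flow(h,h) via R0 from road(h,h)
round 1: derive flow(i,c) via R0 from road(i,c)
round 2: derive flow(c,i) via R1 from flow(c,d), flow(d,i)
round 2: derive flow(d,c) via R1 from flow(d,i), flow(i,c)
round 2: derive flow(i,a) via R1 from flow(i,c), flow(c,a)
round 2: derive flow(i,d) via R1 from flow(i,c), flow(c,d)
round 2: derive flow(i,f) via R1 from flow(i,c), flow(c,f)
round 3: derive flow(c,c) via R1 from flow(c,d), flow(d,c)
round 3: derive flow(d,a) via R1 from flow(d,c), flow(c,a)
round 3: derive flow(d,d) via R1 from flow(d,c), flow(c,d)
round 3: derive flow(i,i) via R1 from flow(i,c), flow(c,i)

yes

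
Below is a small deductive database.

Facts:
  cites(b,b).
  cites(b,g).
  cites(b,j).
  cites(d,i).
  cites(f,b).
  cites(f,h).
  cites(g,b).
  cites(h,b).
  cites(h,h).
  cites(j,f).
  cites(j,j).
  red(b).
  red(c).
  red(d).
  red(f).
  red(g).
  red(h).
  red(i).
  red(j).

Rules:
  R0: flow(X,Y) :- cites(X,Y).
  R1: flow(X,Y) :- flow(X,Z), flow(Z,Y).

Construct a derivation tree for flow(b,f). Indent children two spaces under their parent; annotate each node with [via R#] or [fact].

round 1: derive flow(b,b) via R0 from cites(b,b)
round 1: derive flow(b,g) via R0 from cites(b,g)
round 1: derive flow(b,j) via R0 from cites(b,j)
round 1: derive flow(d,i) via R0 from cites(d,i)
round 1: derive flow(f,b) via R0 from cites(f,b)
round 1: derive flow(f,h) via R0 from cites(f,h)
round 1: derive flow(g,b) via R0 from cites(g,b)
round 1: derive flow(h,b) via R0 from cites(h,b)
round 1: derive flow(h,h) via R0 from cites(h,h)
round 1: derive flow(j,f) via R0 from cites(j,f)
round 1: derive flow(j,j) via R0 from cites(j,j)
round 2: derive flow(b,f) via R1 from flow(b,j), flow(j,f)
round 2: derive flow(f,g) via R1 from flow(f,b), flow(b,g)
round 2: derive flow(f,j) via R1 from flow(f,b), flow(b,j)
round 2: derive flow(g,g) via R1 from flow(g,b), flow(b,g)
round 2: derive flow(g,j) via R1 from flow(g,b), flow(b,j)
round 2: derive flow(h,g) via R1 from flow(h,b), flow(b,g)
round 2: derive flow(h,j) via R1 from flow(h,b), flow(b,j)
round 2: derive flow(j,b) via R1 from flow(j,f), flow(f,b)
round 2: derive flow(j,h) via R1 from flow(j,f), flow(f,h)
round 3: derive flow(b,h) via R1 from flow(b,f), flow(f,h)
round 3: derive flow(f,f) via R1 from flow(f,b), flow(b,f)
round 3: derive flow(g,f) via R1 from flow(g,b), flow(b,f)
round 3: derive flow(g,h) via R1 from flow(g,j), flow(j,h)
round 3: derive flow(h,f) via R1 from flow(h,b), flow(b,f)
round 3: derive flow(j,g) via R1 from flow(j,b), flow(b,g)

flow(b,f)  [via R1]
  flow(b,j)  [via R0]
    cites(b,j)  [fact]
  flow(j,f)  [via R0]
    cites(j,f)  [fact]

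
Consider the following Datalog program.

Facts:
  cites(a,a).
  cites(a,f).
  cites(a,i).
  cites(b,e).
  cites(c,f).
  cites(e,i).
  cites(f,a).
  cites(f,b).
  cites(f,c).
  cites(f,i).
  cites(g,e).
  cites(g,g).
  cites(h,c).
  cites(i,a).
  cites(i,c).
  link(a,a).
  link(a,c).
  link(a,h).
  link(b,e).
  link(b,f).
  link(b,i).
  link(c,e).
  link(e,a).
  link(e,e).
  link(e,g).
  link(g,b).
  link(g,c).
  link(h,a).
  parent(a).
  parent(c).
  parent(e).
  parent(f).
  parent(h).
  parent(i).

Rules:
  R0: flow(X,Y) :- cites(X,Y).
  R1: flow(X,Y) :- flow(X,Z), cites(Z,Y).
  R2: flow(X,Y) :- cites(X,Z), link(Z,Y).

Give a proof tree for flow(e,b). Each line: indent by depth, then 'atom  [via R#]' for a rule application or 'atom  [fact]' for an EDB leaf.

flow(e,b)  [via R1]
  flow(e,f)  [via R1]
    flow(e,a)  [via R1]
      flow(e,i)  [via R0]
        cites(e,i)  [fact]
      cites(i,a)  [fact]
    cites(a,f)  [fact]
  cites(f,b)  [fact]

round 1: derive flow(a,a) via R0 from cites(a,a)
round 1: derive flow(a,f) via R0 from cites(a,f)
round 1: derive flow(a,i) via R0 from cites(a,i)
round 1: derive flow(b,e) via R0 from cites(b,e)
round 1: derive flow(c,f) via R0 from cites(c,f)
round 1: derive flow(e,i) via R0 from cites(e,i)
round 1: derive flow(f,a) via R0 from cites(f,a)
round 1: derive flow(f,b) via R0 from cites(f,b)
round 1: derive flow(f,c) via R0 from cites(f,c)
round 1: derive flow(f,i) via R0 from cites(f,i)
round 1: derive flow(g,e) via R0 from cites(g,e)
round 1: derive flow(g,g) via R0 from cites(g,g)
round 1: derive flow(h,c) via R0 from cites(h,c)
round 1: derive flow(i,a) via R0 from cites(i,a)
round 1: derive flow(i,c) via R0 from cites(i,c)
round 1: derive flow(a,c) via R2 from cites(a,a), link(a,c)
round 1: derive flow(a,h) via R2 from cites(a,a), link(a,h)
round 1: derive flow(b,a) via R2 from cites(b,e), link(e,a)
round 1: derive flow(b,g) via R2 from cites(b,e), link(e,g)
round 1: derive flow(f,e) via R2 from cites(f,b), link(b,e)
round 1: derive flow(f,f) via R2 from cites(f,b), link(b,f)
round 1: derive flow(f,h) via R2 from cites(f,a), link(a,h)
round 1: derive flow(g,a) via R2 from cites(g,e), link(e,a)
round 1: derive flow(g,b) via R2 from cites(g,g), link(g,b)
round 1: derive flow(g,c) via R2 from cites(g,g), link(g,c)
round 1: derive flow(h,e) via R2 from cites(h,c), link(c,e)
round 1: derive flow(i,e) via R2 from cites(i,c), link(c,e)
round 1: derive flow(i,h) via R2 from cites(i,a), link(a,h)
round 2: derive flow(a,b) via R1 from flow(a,f), cites(f,b)
round 2: derive flow(b,f) via R1 from flow(b,a), cites(a,f)
round 2: derive flow(b,i) via R1 from flow(b,a), cites(a,i)
round 2: derive flow(c,a) via R1 from flow(c,f), cites(f,a)
round 2: derive flow(c,b) via R1 from flow(c,f), cites(f,b)
round 2: derive flow(c,c) via R1 from flow(c,f), cites(f,c)
round 2: derive flow(c,i) via R1 from flow(c,f), cites(f,i)
round 2: derive flow(e,a) via R1 from flow(e,i), cites(i,a)
round 2: derive flow(e,c) via R1 from flow(e,i), cites(i,c)
round 2: derive flow(g,f) via R1 from flow(g,a), cites(a,f)
round 2: derive flow(g,i) via R1 from flow(g,a), cites(a,i)
round 2: derive flow(h,f) via R1 from flow(h,c), cites(c,f)
round 2: derive flow(h,i) via R1 from flow(h,e), cites(e,i)
round 2: derive flow(i,f) via R1 from flow(i,a), cites(a,f)
round 2: derive flow(i,i) via R1 from flow(i,a), cites(a,i)
round 3: derive flow(a,e) via R1 from flow(a,b), cites(b,e)
round 3: derive flow(b,b) via R1 from flow(b,f), cites(f,b)
round 3: derive flow(b,c) via R1 from flow(b,f), cites(f,c)
round 3: derive flow(c,e) via R1 from flow(c,b), cites(b,e)
round 3: derive flow(e,f) via R1 from flow(e,a), cites(a,f)
round 3: derive flow(h,a) via R1 from flow(h,f), cites(f,a)
round 3: derive flow(h,b) via R1 from flow(h,f), cites(f,b)
round 3: derive flow(i,b) via R1 from flow(i,f), cites(f,b)
round 4: derive flow(e,b) via R1 from flow(e,f), cites(f,b)
round 5: derive flow(e,e) via R1 from flow(e,b), cites(b,e)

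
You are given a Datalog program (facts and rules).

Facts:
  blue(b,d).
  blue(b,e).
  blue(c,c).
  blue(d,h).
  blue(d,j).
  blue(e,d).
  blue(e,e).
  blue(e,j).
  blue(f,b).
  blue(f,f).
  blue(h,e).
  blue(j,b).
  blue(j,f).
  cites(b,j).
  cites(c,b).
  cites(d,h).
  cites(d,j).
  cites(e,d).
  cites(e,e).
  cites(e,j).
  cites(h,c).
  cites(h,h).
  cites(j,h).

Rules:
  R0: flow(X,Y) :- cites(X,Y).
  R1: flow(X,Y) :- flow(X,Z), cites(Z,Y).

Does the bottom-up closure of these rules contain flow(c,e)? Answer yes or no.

no

round 1: derive flow(b,j) via R0 from cites(b,j)
round 1: derive flow(c,b) via R0 from cites(c,b)
round 1: derive flow(d,h) via R0 from cites(d,h)
round 1: derive flow(d,j) via R0 from cites(d,j)
round 1: derive flow(e,d) via R0 from cites(e,d)
round 1: derive flow(e,e) via R0 from cites(e,e)
round 1: derive flow(e,j) via R0 from cites(e,j)
round 1: derive flow(h,c) via R0 from cites(h,c)
round 1: derive flow(h,h) via R0 from cites(h,h)
round 1: derive flow(j,h) via R0 from cites(j,h)
round 2: derive flow(b,h) via R1 from flow(b,j), cites(j,h)
round 2: derive flow(c,j) via R1 from flow(c,b), cites(b,j)
round 2: derive flow(d,c) via R1 from flow(d,h), cites(h,c)
round 2: derive flow(e,h) via R1 from flow(e,d), cites(d,h)
round 2: derive flow(h,b) via R1 from flow(h,c), cites(c,b)
round 2: derive flow(j,c) via R1 from flow(j,h), cites(h,c)
round 3: derive flow(b,c) via R1 from flow(b,h), cites(h,c)
round 3: derive flow(c,h) via R1 from flow(c,j), cites(j,h)
round 3: derive flow(d,b) via R1 from flow(d,c), cites(c,b)
round 3: derive flow(e,c) via R1 from flow(e,h), cites(h,c)
round 3: derive flow(h,j) via R1 from flow(h,b), cites(b,j)
round 3: derive flow(j,b) via R1 from flow(j,c), cites(c,b)
round 4: derive flow(b,b) via R1 from flow(b,c), cites(c,b)
round 4: derive flow(c,c) via R1 from flow(c,h), cites(h,c)
round 4: derive flow(e,b) via R1 from flow(e,c), cites(c,b)
round 4: derive flow(j,j) via R1 from flow(j,b), cites(b,j)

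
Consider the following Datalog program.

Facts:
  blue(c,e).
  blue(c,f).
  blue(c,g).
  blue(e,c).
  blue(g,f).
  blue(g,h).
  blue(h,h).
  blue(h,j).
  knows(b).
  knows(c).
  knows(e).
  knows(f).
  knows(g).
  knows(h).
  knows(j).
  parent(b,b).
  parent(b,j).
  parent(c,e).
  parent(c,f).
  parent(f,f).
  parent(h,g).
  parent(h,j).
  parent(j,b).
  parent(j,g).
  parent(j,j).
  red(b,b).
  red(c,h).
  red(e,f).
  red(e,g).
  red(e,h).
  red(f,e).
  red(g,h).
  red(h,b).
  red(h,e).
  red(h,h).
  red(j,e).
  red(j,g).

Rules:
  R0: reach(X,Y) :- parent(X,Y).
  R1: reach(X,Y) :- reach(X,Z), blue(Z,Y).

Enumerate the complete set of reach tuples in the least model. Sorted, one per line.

reach(b,b)
reach(b,j)
reach(c,c)
reach(c,e)
reach(c,f)
reach(c,g)
reach(c,h)
reach(c,j)
reach(f,f)
reach(h,f)
reach(h,g)
reach(h,h)
reach(h,j)
reach(j,b)
reach(j,f)
reach(j,g)
reach(j,h)
reach(j,j)

round 1: derive reach(b,b) via R0 from parent(b,b)
round 1: derive reach(b,j) via R0 from parent(b,j)
round 1: derive reach(c,e) via R0 from parent(c,e)
round 1: derive reach(c,f) via R0 from parent(c,f)
round 1: derive reach(f,f) via R0 from parent(f,f)
round 1: derive reach(h,g) via R0 from parent(h,g)
round 1: derive reach(h,j) via R0 from parent(h,j)
round 1: derive reach(j,b) via R0 from parent(j,b)
round 1: derive reach(j,g) via R0 from parent(j,g)
round 1: derive reach(j,j) via R0 from parent(j,j)
round 2: derive reach(c,c) via R1 from reach(c,e), blue(e,c)
round 2: derive reach(h,f) via R1 from reach(h,g), blue(g,f)
round 2: derive reach(h,h) via R1 from reach(h,g), blue(g,h)
round 2: derive reach(j,f) via R1 from reach(j,g), blue(g,f)
round 2: derive reach(j,h) via R1 from reach(j,g), blue(g,h)
round 3: derive reach(c,g) via R1 from reach(c,c), blue(c,g)
round 4: derive reach(c,h) via R1 from reach(c,g), blue(g,h)
round 5: derive reach(c,j) via R1 from reach(c,h), blue(h,j)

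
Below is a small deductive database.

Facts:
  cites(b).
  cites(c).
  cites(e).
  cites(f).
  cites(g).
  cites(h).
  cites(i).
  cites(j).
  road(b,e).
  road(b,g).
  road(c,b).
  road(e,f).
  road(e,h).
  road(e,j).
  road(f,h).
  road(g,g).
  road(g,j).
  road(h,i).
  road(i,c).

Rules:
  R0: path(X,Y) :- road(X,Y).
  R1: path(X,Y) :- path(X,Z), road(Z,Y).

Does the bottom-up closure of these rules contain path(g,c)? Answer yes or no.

round 1: derive path(b,e) via R0 from road(b,e)
round 1: derive path(b,g) via R0 from road(b,g)
round 1: derive path(c,b) via R0 from road(c,b)
round 1: derive path(e,f) via R0 from road(e,f)
round 1: derive path(e,h) via R0 from road(e,h)
round 1: derive path(e,j) via R0 from road(e,j)
round 1: derive path(f,h) via R0 from road(f,h)
round 1: derive path(g,g) via R0 from road(g,g)
round 1: derive path(g,j) via R0 from road(g,j)
round 1: derive path(h,i) via R0 from road(h,i)
round 1: derive path(i,c) via R0 from road(i,c)
round 2: derive path(b,f) via R1 from path(b,e), road(e,f)
round 2: derive path(b,h) via R1 from path(b,e), road(e,h)
round 2: derive path(b,j) via R1 from path(b,e), road(e,j)
round 2: derive path(c,e) via R1 from path(c,b), road(b,e)
round 2: derive path(c,g) via R1 from path(c,b), road(b,g)
round 2: derive path(e,i) via R1 from path(e,h), road(h,i)
round 2: derive path(f,i) via R1 from path(f,h), road(h,i)
round 2: derive path(h,c) via R1 from path(h,i), road(i,c)
round 2: derive path(i,b) via R1 from path(i,c), road(c,b)
round 3: derive path(b,i) via R1 from path(b,h), road(h,i)
round 3: derive path(c,f) via R1 from path(c,e), road(e,f)
round 3: derive path(c,h) via R1 from path(c,e), road(e,h)
round 3: derive path(c,j) via R1 from path(c,e), road(e,j)
round 3: derive path(e,c) via R1 from path(e,i), road(i,c)
round 3: derive path(f,c) via R1 from path(f,i), road(i,c)
round 3: derive path(h,b) via R1 from path(h,c), road(c,b)
round 3: derive path(i,e) via R1 from path(i,b), road(b,e)
round 3: derive path(i,g) via R1 from path(i,b), road(b,g)
round 4: derive path(b,c) via R1 from path(b,i), road(i,c)
round 4: derive path(c,i) via R1 from path(c,h), road(h,i)
round 4: derive path(e,b) via R1 from path(e,c), road(c,b)
round 4: derive path(f,b) via R1 from path(f,c), road(c,b)
round 4: derive path(h,e) via R1 from path(h,b), road(b,e)
round 4: derive path(h,g) via R1 from path(h,b), road(b,g)
round 4: derive path(i,f) via R1 from path(i,e), road(e,f)
round 4: derive path(i,h) via R1 from path(i,e), road(e,h)
round 4: derive path(i,j) via R1 from path(i,e), road(e,j)
round 5: derive path(b,b) via R1 from path(b,c), road(c,b)
round 5: derive path(c,c) via R1 from path(c,i), road(i,c)
round 5: derive path(e,e) via R1 from path(e,b), road(b,e)
round 5: derive path(e,g) via R1 from path(e,b), road(b,g)
round 5: derive path(f,e) via R1 from path(f,b), road(b,e)
round 5: derive path(f,g) via R1 from path(f,b), road(b,g)
round 5: derive path(h,f) via R1 from path(h,e), road(e,f)
round 5: derive path(h,h) via R1 from path(h,e), road(e,h)
round 5: derive path(h,j) via R1 from path(h,e), road(e,j)
round 5: derive path(i,i) via R1 from path(i,h), road(h,i)
round 6: derive path(f,f) via R1 from path(f,e), road(e,f)
round 6: derive path(f,j) via R1 from path(f,e), road(e,j)

no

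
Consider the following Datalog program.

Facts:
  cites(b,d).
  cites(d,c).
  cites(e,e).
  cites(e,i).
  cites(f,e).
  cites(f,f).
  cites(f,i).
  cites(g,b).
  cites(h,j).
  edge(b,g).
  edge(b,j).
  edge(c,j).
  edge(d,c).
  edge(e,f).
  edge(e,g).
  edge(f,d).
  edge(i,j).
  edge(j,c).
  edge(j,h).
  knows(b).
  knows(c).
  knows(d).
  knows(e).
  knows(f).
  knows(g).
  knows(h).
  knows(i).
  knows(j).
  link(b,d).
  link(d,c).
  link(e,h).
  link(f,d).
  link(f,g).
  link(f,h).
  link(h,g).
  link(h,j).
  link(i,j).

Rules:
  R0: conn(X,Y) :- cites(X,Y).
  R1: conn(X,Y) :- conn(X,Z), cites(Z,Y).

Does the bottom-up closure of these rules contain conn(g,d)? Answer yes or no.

yes

round 1: derive conn(b,d) via R0 from cites(b,d)
round 1: derive conn(d,c) via R0 from cites(d,c)
round 1: derive conn(e,e) via R0 from cites(e,e)
round 1: derive conn(e,i) via R0 from cites(e,i)
round 1: derive conn(f,e) via R0 from cites(f,e)
round 1: derive conn(f,f) via R0 from cites(f,f)
round 1: derive conn(f,i) via R0 from cites(f,i)
round 1: derive conn(g,b) via R0 from cites(g,b)
round 1: derive conn(h,j) via R0 from cites(h,j)
round 2: derive conn(b,c) via R1 from conn(b,d), cites(d,c)
round 2: derive conn(g,d) via R1 from conn(g,b), cites(b,d)
round 3: derive conn(g,c) via R1 from conn(g,d), cites(d,c)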